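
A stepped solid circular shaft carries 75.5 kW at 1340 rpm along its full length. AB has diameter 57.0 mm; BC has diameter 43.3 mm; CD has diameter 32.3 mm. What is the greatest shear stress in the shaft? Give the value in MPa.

ω = 2π·1340/60 = 140.3 rad/s, so T = P/ω = 75.5×10³ / 140.3 = 538.0 N·m.
Under the same torque, τ_max = 16T/(πd³) is largest where d is smallest — segment CD (d = 32.3 mm).
τ_max = 16·538.0/(π·(0.0323)³) = 8.132×10^7 Pa.

81.3 MPa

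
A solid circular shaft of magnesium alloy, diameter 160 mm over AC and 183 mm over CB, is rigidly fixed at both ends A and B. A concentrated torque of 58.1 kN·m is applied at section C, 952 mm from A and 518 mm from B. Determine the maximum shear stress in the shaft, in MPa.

36.6 MPa

Compatibility: T_A·a/J_AC = T_B·b/J_CB with T_A + T_B = T₀.
J_AC = 6.43×10^-5 m⁴, J_CB = 1.10×10^-4 m⁴, so T_A = T₀·(J_AC/a)/((J_AC/a)+(J_CB/b)) = 14020 N·m, T_B = 44080 N·m.
τ in each portion: τ_AC = 1.74×10^7 Pa, τ_CB = 3.66×10^7 Pa; maximum is in CB.
τ_max = T_CB·r/J = 44080·0.0915/1.10×10^-4 = 3.663×10^7 Pa.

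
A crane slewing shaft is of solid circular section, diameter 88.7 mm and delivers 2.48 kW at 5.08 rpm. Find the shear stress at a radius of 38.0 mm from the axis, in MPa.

29.2 MPa

ω = 2π·5.08/60 = 0.5320 rad/s, so T = P/ω = 2.48×10³ / 0.5320 = 4662 N·m.
J = πd⁴/32 = π(0.0887)⁴/32 = 6.077×10^-6 m⁴.
Shear stress varies linearly with radius: τ = T·r/J = 4662 × 0.0380 / 6.077×10^-6 = 2.915×10^7 Pa.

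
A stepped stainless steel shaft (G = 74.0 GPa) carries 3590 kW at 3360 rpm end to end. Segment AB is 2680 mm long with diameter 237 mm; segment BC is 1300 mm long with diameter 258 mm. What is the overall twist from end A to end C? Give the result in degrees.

ω = 2π·3360/60 = 351.9 rad/s, so T = P/ω = 3590×10³ / 351.9 = 10200 N·m.
J_AB = π(0.237)⁴/32 = 3.10×10^-4 m⁴; J_BC = π(0.258)⁴/32 = 4.35×10^-4 m⁴.
θ = (T/G)·Σ L_i/J_i = (10200/74.0×10⁹)·(2.68/3.10×10^-4 + 1.30/4.35×10^-4) = 1.605×10^-3 rad.

0.0920°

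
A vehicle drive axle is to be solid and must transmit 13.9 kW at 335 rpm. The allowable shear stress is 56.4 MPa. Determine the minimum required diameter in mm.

ω = 2π·335/60 = 35.08 rad/s, so T = P/ω = 13.9×10³ / 35.08 = 396.2 N·m.
For a solid shaft τ_max = 16T/(πd³), so d = (16T/(π τ_allow))^(1/3) = (16·396.2/(π·5.64×10^7))^(1/3) = 0.03295 m.

33.0 mm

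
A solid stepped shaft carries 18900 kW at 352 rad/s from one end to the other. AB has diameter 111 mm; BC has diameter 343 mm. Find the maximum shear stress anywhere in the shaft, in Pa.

2.00e8 Pa

ω = 352 rad/s, so T = P/ω = 18900×10³ / 352.0 = 53690 N·m.
Under the same torque, τ_max = 16T/(πd³) is largest where d is smallest — segment AB (d = 111 mm).
τ_max = 16·53690/(π·(0.111)³) = 1.999×10^8 Pa.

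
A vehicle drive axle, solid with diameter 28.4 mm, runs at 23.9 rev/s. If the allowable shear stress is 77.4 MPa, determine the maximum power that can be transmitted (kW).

J = πd⁴/32 = π(0.0284)⁴/32 = 6.387×10^-8 m⁴.
T_max = τ_allow·J/r = 7.74×10^7 × 6.387×10^-8 / 0.0142 = 348.1 N·m.
ω = 2π·23.9 = 150.2 rad/s, so P_max = T_max·ω = 5.228×10^4 W.

52.3 kW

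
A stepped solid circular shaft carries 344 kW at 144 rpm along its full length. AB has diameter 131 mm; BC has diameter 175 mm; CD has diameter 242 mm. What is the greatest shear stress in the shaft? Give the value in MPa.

ω = 2π·144/60 = 15.08 rad/s, so T = P/ω = 344×10³ / 15.08 = 22810 N·m.
Under the same torque, τ_max = 16T/(πd³) is largest where d is smallest — segment AB (d = 131 mm).
τ_max = 16·22810/(π·(0.131)³) = 5.168×10^7 Pa.

51.7 MPa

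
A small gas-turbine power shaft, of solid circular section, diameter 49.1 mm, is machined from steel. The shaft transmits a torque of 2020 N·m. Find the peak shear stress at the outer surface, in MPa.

J = πd⁴/32 = π(0.0491)⁴/32 = 5.706×10^-7 m⁴.
τ_max = T·r/J = 2020 × 0.0246 / 5.706×10^-7 = 8.691×10^7 Pa.

86.9 MPa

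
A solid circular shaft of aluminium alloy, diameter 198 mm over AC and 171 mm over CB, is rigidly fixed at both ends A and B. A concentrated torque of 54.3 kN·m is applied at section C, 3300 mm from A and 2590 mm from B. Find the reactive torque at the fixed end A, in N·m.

Compatibility: T_A·a/J_AC = T_B·b/J_CB with T_A + T_B = T₀.
J_AC = 1.51×10^-4 m⁴, J_CB = 8.39×10^-5 m⁴, so T_A = T₀·(J_AC/a)/((J_AC/a)+(J_CB/b)) = 31780 N·m, T_B = 22520 N·m.

31800 N·m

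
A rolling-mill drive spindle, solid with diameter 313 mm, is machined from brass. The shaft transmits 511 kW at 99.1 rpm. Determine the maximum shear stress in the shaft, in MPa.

8.18 MPa

ω = 2π·99.1/60 = 10.38 rad/s, so T = P/ω = 511×10³ / 10.38 = 49240 N·m.
J = πd⁴/32 = π(0.313)⁴/32 = 9.423×10^-4 m⁴.
τ_max = T·r/J = 49240 × 0.157 / 9.423×10^-4 = 8.178×10^6 Pa.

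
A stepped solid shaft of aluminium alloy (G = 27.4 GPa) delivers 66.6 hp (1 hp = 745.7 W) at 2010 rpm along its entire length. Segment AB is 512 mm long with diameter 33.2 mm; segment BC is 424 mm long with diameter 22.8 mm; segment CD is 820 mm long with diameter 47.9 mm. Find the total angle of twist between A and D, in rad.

ω = 2π·2010/60 = 210.5 rad/s, so T = P/ω = 66.6×745.7 / 210.5 = 235.9 N·m.
J_AB = π(0.0332)⁴/32 = 1.19×10^-7 m⁴; J_BC = π(0.0228)⁴/32 = 2.65×10^-8 m⁴; J_CD = π(0.0479)⁴/32 = 5.17×10^-7 m⁴.
θ = (T/G)·Σ L_i/J_i = (235.9/27.4×10⁹)·(0.512/1.19×10^-7 + 0.424/2.65×10^-8 + 0.820/5.17×10^-7) = 0.1882 rad.

0.188 rad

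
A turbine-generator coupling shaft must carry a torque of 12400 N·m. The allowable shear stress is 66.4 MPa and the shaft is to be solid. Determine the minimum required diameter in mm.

For a solid shaft τ_max = 16T/(πd³), so d = (16T/(π τ_allow))^(1/3) = (16·12400/(π·6.64×10^7))^(1/3) = 0.09834 m.

98.3 mm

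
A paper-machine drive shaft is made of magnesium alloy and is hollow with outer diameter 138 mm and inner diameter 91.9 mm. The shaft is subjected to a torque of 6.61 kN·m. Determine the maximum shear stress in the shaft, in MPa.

J = π(d_o⁴ − d_i⁴)/32 = π(0.138⁴ − 0.0919⁴)/32 = 2.860×10^-5 m⁴.
τ_max = T·r/J = 6610 × 0.0690 / 2.860×10^-5 = 1.595×10^7 Pa.

15.9 MPa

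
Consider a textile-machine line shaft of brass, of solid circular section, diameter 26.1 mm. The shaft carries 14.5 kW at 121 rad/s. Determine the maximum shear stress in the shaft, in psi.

ω = 121 rad/s, so T = P/ω = 14.5×10³ / 121.0 = 119.8 N·m.
J = πd⁴/32 = π(0.0261)⁴/32 = 4.556×10^-8 m⁴.
τ_max = T·r/J = 119.8 × 0.0131 / 4.556×10^-8 = 3.433×10^7 Pa.

4980 psi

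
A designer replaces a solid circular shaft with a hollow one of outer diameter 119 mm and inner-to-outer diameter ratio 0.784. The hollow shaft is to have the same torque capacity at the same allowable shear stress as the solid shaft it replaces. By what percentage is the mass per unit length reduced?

Equal τ_max and T ⇒ the solid shaft needs d_s³ = d_o³(1−k⁴), so d_s = 119·(1−0.784⁴)^(1/3) = 101.6 mm.
Area ratio A_h/A_s = d_o²(1−k²)/d_s² = (1−k²)/(1−k⁴)^(2/3) = 0.5287.
Mass saving = 1 − 0.5287 = 47.1 %.

47.1 %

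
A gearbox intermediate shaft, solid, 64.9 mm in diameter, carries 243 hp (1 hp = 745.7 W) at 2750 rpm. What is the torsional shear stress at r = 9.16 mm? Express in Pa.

3.31e6 Pa

ω = 2π·2750/60 = 288.0 rad/s, so T = P/ω = 243×745.7 / 288.0 = 629.2 N·m.
J = πd⁴/32 = π(0.0649)⁴/32 = 1.742×10^-6 m⁴.
Shear stress varies linearly with radius: τ = T·r/J = 629.2 × 0.00916 / 1.742×10^-6 = 3.309×10^6 Pa.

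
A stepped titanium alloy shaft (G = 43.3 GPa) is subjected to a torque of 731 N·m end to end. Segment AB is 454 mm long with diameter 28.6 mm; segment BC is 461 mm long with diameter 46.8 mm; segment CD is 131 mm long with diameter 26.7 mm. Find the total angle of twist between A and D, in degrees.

J_AB = π(0.0286)⁴/32 = 6.57×10^-8 m⁴; J_BC = π(0.0468)⁴/32 = 4.71×10^-7 m⁴; J_CD = π(0.0267)⁴/32 = 4.99×10^-8 m⁴.
θ = (T/G)·Σ L_i/J_i = (731.0/43.3×10⁹)·(0.454/6.57×10^-8 + 0.461/4.71×10^-7 + 0.131/4.99×10^-8) = 0.1775 rad.

10.2°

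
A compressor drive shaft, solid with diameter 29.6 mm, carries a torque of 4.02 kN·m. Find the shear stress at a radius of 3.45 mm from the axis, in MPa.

J = πd⁴/32 = π(0.0296)⁴/32 = 7.536×10^-8 m⁴.
Shear stress varies linearly with radius: τ = T·r/J = 4020 × 0.00345 / 7.536×10^-8 = 1.840×10^8 Pa.

184 MPa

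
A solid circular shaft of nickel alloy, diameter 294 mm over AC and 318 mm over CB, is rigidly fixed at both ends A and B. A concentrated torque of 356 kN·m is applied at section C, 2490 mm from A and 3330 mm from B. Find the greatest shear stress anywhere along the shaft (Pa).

Compatibility: T_A·a/J_AC = T_B·b/J_CB with T_A + T_B = T₀.
J_AC = 7.33×10^-4 m⁴, J_CB = 1.00×10^-3 m⁴, so T_A = T₀·(J_AC/a)/((J_AC/a)+(J_CB/b)) = 175900 N·m, T_B = 180100 N·m.
τ in each portion: τ_AC = 3.53×10^7 Pa, τ_CB = 2.85×10^7 Pa; maximum is in AC.
τ_max = T_AC·r/J = 175900·0.147/7.33×10^-4 = 3.526×10^7 Pa.

3.53e7 Pa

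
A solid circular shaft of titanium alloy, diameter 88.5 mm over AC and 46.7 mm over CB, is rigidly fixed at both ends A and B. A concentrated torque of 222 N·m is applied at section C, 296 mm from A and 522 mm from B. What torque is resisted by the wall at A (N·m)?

Compatibility: T_A·a/J_AC = T_B·b/J_CB with T_A + T_B = T₀.
J_AC = 6.02×10^-6 m⁴, J_CB = 4.67×10^-7 m⁴, so T_A = T₀·(J_AC/a)/((J_AC/a)+(J_CB/b)) = 212.7 N·m, T_B = 9.349 N·m.

213 N·m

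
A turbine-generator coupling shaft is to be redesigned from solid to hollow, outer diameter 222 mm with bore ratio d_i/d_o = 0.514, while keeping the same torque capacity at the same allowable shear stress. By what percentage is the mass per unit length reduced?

Equal τ_max and T ⇒ the solid shaft needs d_s³ = d_o³(1−k⁴), so d_s = 222·(1−0.514⁴)^(1/3) = 216.7 mm.
Area ratio A_h/A_s = d_o²(1−k²)/d_s² = (1−k²)/(1−k⁴)^(2/3) = 0.7722.
Mass saving = 1 − 0.7722 = 22.8 %.

22.8 %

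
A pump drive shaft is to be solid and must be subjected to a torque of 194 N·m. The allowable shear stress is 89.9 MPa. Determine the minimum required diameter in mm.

22.2 mm

For a solid shaft τ_max = 16T/(πd³), so d = (16T/(π τ_allow))^(1/3) = (16·194.0/(π·8.99×10^7))^(1/3) = 0.02223 m.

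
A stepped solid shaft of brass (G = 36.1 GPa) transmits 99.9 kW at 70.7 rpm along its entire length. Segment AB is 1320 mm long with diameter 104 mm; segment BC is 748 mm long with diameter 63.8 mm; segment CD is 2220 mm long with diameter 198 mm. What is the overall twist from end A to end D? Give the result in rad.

0.220 rad

ω = 2π·70.7/60 = 7.404 rad/s, so T = P/ω = 99.9×10³ / 7.404 = 13490 N·m.
J_AB = π(0.104)⁴/32 = 1.15×10^-5 m⁴; J_BC = π(0.0638)⁴/32 = 1.63×10^-6 m⁴; J_CD = π(0.198)⁴/32 = 1.51×10^-4 m⁴.
θ = (T/G)·Σ L_i/J_i = (13490/36.1×10⁹)·(1.32/1.15×10^-5 + 0.748/1.63×10^-6 + 2.22/1.51×10^-4) = 0.2203 rad.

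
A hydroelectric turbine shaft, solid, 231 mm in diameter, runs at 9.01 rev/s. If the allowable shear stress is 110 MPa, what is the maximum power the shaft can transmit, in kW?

J = πd⁴/32 = π(0.231)⁴/32 = 2.795×10^-4 m⁴.
T_max = τ_allow·J/r = 1.10×10^8 × 2.795×10^-4 / 0.116 = 266200 N·m.
ω = 2π·9.01 = 56.61 rad/s, so P_max = T_max·ω = 1.507×10^7 W.

15100 kW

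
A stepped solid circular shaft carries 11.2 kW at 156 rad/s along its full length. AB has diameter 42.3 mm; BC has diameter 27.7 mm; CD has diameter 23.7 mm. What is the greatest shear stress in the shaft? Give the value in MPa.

ω = 156 rad/s, so T = P/ω = 11.2×10³ / 156.0 = 71.79 N·m.
Under the same torque, τ_max = 16T/(πd³) is largest where d is smallest — segment CD (d = 23.7 mm).
τ_max = 16·71.79/(π·(0.0237)³) = 2.747×10^7 Pa.

27.5 MPa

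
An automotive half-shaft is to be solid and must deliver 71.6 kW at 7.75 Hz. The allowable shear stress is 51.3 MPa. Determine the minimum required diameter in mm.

ω = 2π·7.75 = 48.69 rad/s, so T = P/ω = 71.6×10³ / 48.69 = 1470 N·m.
For a solid shaft τ_max = 16T/(πd³), so d = (16T/(π τ_allow))^(1/3) = (16·1470/(π·5.13×10^7))^(1/3) = 0.05265 m.

52.7 mm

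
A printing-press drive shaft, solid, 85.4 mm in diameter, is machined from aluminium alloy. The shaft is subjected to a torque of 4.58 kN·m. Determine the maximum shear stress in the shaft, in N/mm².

J = πd⁴/32 = π(0.0854)⁴/32 = 5.222×10^-6 m⁴.
τ_max = T·r/J = 4580 × 0.0427 / 5.222×10^-6 = 3.745×10^7 Pa.

37.5 N/mm²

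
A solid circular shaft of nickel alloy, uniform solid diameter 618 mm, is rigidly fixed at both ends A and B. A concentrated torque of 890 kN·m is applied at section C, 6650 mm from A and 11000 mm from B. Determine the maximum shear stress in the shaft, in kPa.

12000 kPa

With uniform GJ and both ends fixed, compatibility θ_AC = θ_CB gives T_A·a = T_B·b, together with T_A + T_B = T₀.
T_A = T₀·b/(a+b) = 890000·11000/17650 = 554700 N·m; T_B = 335300 N·m.
τ in each portion: τ_AC = 1.20×10^7 Pa, τ_CB = 7.24×10^6 Pa; maximum is in AC.
τ_max = T_AC·r/J = 554700·0.309/0.0143 = 1.197×10^7 Pa.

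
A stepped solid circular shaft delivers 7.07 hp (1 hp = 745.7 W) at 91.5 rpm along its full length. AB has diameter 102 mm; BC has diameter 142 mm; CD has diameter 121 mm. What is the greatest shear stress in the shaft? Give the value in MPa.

ω = 2π·91.5/60 = 9.582 rad/s, so T = P/ω = 7.07×745.7 / 9.582 = 550.2 N·m.
Under the same torque, τ_max = 16T/(πd³) is largest where d is smallest — segment AB (d = 102 mm).
τ_max = 16·550.2/(π·(0.102)³) = 2.641×10^6 Pa.

2.64 MPa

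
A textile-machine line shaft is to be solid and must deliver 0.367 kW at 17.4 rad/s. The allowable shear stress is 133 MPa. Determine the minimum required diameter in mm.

9.31 mm

ω = 17.4 rad/s, so T = P/ω = 0.367×10³ / 17.40 = 21.09 N·m.
For a solid shaft τ_max = 16T/(πd³), so d = (16T/(π τ_allow))^(1/3) = (16·21.09/(π·1.33×10^8))^(1/3) = 0.009313 m.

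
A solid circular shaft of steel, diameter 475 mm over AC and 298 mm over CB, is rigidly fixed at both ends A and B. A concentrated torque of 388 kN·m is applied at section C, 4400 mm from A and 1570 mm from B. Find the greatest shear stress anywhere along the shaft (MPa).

Compatibility: T_A·a/J_AC = T_B·b/J_CB with T_A + T_B = T₀.
J_AC = 5.00×10^-3 m⁴, J_CB = 7.74×10^-4 m⁴, so T_A = T₀·(J_AC/a)/((J_AC/a)+(J_CB/b)) = 270500 N·m, T_B = 117500 N·m.
τ in each portion: τ_AC = 1.29×10^7 Pa, τ_CB = 2.26×10^7 Pa; maximum is in CB.
τ_max = T_CB·r/J = 117500·0.149/7.74×10^-4 = 2.260×10^7 Pa.

22.6 MPa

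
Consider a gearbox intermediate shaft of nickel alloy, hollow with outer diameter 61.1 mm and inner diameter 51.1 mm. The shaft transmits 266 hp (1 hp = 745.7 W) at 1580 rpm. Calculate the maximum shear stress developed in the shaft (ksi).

7.60 ksi

ω = 2π·1580/60 = 165.5 rad/s, so T = P/ω = 266×745.7 / 165.5 = 1199 N·m.
J = π(d_o⁴ − d_i⁴)/32 = π(0.0611⁴ − 0.0511⁴)/32 = 6.989×10^-7 m⁴.
τ_max = T·r/J = 1199 × 0.0306 / 6.989×10^-7 = 5.241×10^7 Pa.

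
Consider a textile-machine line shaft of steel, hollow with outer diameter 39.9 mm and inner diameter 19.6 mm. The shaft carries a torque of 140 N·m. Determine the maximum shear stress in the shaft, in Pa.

J = π(d_o⁴ − d_i⁴)/32 = π(0.0399⁴ − 0.0196⁴)/32 = 2.343×10^-7 m⁴.
τ_max = T·r/J = 140.0 × 0.0199 / 2.343×10^-7 = 1.192×10^7 Pa.

1.19e7 Pa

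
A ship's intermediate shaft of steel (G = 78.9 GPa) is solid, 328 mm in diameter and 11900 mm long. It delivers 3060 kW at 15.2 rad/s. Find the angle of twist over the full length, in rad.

ω = 15.2 rad/s, so T = P/ω = 3060×10³ / 15.20 = 201300 N·m.
J = πd⁴/32 = π(0.328)⁴/32 = 1.136×10^-3 m⁴.
θ = T·L/(G·J) = 201300 × 11.9 / (78.9×10⁹ × 1.136×10^-3) = 0.02672 rad.

0.0267 rad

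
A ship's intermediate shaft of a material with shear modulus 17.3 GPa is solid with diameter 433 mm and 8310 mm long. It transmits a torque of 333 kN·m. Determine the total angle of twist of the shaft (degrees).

2.66°

J = πd⁴/32 = π(0.433)⁴/32 = 3.451×10^-3 m⁴.
θ = T·L/(G·J) = 333000 × 8.31 / (17.3×10⁹ × 3.451×10^-3) = 0.04635 rad.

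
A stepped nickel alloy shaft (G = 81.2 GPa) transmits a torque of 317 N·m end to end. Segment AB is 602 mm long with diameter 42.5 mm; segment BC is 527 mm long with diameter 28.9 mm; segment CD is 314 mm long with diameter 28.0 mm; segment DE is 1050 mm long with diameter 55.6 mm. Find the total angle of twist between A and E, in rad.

0.0621 rad

J_AB = π(0.0425)⁴/32 = 3.20×10^-7 m⁴; J_BC = π(0.0289)⁴/32 = 6.85×10^-8 m⁴; J_CD = π(0.0280)⁴/32 = 6.03×10^-8 m⁴; J_DE = π(0.0556)⁴/32 = 9.38×10^-7 m⁴.
θ = (T/G)·Σ L_i/J_i = (317.0/81.2×10⁹)·(0.602/3.20×10^-7 + 0.527/6.85×10^-8 + 0.314/6.03×10^-8 + 1.05/9.38×10^-7) = 0.06206 rad.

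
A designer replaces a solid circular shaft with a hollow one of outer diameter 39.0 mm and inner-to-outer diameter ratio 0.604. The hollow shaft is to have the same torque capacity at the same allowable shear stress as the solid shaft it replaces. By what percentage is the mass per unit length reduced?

30.1 %

Equal τ_max and T ⇒ the solid shaft needs d_s³ = d_o³(1−k⁴), so d_s = 39.0·(1−0.604⁴)^(1/3) = 37.19 mm.
Area ratio A_h/A_s = d_o²(1−k²)/d_s² = (1−k²)/(1−k⁴)^(2/3) = 0.6986.
Mass saving = 1 − 0.6986 = 30.1 %.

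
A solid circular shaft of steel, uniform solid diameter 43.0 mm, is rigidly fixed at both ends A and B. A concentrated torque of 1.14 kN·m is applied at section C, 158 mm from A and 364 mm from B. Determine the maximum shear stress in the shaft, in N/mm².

With uniform GJ and both ends fixed, compatibility θ_AC = θ_CB gives T_A·a = T_B·b, together with T_A + T_B = T₀.
T_A = T₀·b/(a+b) = 1140·364/522.0 = 794.9 N·m; T_B = 345.1 N·m.
τ in each portion: τ_AC = 5.09×10^7 Pa, τ_CB = 2.21×10^7 Pa; maximum is in AC.
τ_max = T_AC·r/J = 794.9·0.0215/3.36×10^-7 = 5.092×10^7 Pa.

50.9 N/mm²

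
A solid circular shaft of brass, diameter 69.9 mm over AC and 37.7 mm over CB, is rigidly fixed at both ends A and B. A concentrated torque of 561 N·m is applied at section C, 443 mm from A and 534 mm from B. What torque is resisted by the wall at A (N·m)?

Compatibility: T_A·a/J_AC = T_B·b/J_CB with T_A + T_B = T₀.
J_AC = 2.34×10^-6 m⁴, J_CB = 1.98×10^-7 m⁴, so T_A = T₀·(J_AC/a)/((J_AC/a)+(J_CB/b)) = 524.2 N·m, T_B = 36.80 N·m.

524 N·m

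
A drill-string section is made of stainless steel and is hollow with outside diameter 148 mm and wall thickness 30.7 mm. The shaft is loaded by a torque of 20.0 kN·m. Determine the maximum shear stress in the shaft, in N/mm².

35.6 N/mm²

J = π(d_o⁴ − d_i⁴)/32 = π(0.148⁴ − 0.0866⁴)/32 = 4.158×10^-5 m⁴.
τ_max = T·r/J = 20000 × 0.0740 / 4.158×10^-5 = 3.559×10^7 Pa.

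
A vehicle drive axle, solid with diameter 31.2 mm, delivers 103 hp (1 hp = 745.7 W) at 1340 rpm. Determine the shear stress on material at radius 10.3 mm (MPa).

ω = 2π·1340/60 = 140.3 rad/s, so T = P/ω = 103×745.7 / 140.3 = 547.4 N·m.
J = πd⁴/32 = π(0.0312)⁴/32 = 9.303×10^-8 m⁴.
Shear stress varies linearly with radius: τ = T·r/J = 547.4 × 0.0103 / 9.303×10^-8 = 6.060×10^7 Pa.

60.6 MPa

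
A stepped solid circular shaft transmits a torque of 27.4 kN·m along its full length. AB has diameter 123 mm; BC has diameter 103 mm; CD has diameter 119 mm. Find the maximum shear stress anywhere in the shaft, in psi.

18500 psi

Under the same torque, τ_max = 16T/(πd³) is largest where d is smallest — segment BC (d = 103 mm).
τ_max = 16·27400/(π·(0.103)³) = 1.277×10^8 Pa.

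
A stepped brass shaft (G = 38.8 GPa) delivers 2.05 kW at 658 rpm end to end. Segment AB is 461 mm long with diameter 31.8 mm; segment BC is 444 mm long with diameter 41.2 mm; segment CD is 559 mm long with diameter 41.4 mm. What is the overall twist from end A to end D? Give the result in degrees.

ω = 2π·658/60 = 68.91 rad/s, so T = P/ω = 2.05×10³ / 68.91 = 29.75 N·m.
J_AB = π(0.0318)⁴/32 = 1.00×10^-7 m⁴; J_BC = π(0.0412)⁴/32 = 2.83×10^-7 m⁴; J_CD = π(0.0414)⁴/32 = 2.88×10^-7 m⁴.
θ = (T/G)·Σ L_i/J_i = (29.75/38.8×10⁹)·(0.461/1.00×10^-7 + 0.444/2.83×10^-7 + 0.559/2.88×10^-7) = 6.211×10^-3 rad.

0.356°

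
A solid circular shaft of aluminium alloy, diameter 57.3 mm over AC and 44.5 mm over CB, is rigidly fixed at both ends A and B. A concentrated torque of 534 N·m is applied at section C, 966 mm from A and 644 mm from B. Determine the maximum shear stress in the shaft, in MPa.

10.9 MPa

Compatibility: T_A·a/J_AC = T_B·b/J_CB with T_A + T_B = T₀.
J_AC = 1.06×10^-6 m⁴, J_CB = 3.85×10^-7 m⁴, so T_A = T₀·(J_AC/a)/((J_AC/a)+(J_CB/b)) = 345.5 N·m, T_B = 188.5 N·m.
τ in each portion: τ_AC = 9.35×10^6 Pa, τ_CB = 1.09×10^7 Pa; maximum is in CB.
τ_max = T_CB·r/J = 188.5·0.0222/3.85×10^-7 = 1.090×10^7 Pa.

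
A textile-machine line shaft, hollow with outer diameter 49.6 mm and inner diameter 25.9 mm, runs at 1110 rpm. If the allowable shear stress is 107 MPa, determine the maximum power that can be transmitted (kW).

276 kW

J = π(d_o⁴ − d_i⁴)/32 = π(0.0496⁴ − 0.0259⁴)/32 = 5.500×10^-7 m⁴.
T_max = τ_allow·J/r = 1.07×10^8 × 5.500×10^-7 / 0.0248 = 2373 N·m.
ω = 2π·1110/60 = 116.2 rad/s, so P_max = T_max·ω = 2.758×10^5 W.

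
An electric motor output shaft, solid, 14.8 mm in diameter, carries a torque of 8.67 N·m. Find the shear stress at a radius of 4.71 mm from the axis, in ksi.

1.26 ksi

J = πd⁴/32 = π(0.0148)⁴/32 = 4.710×10^-9 m⁴.
Shear stress varies linearly with radius: τ = T·r/J = 8.670 × 0.00471 / 4.710×10^-9 = 8.669×10^6 Pa.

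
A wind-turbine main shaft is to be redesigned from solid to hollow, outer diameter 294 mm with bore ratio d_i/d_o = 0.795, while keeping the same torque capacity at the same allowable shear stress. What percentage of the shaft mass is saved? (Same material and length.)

48.3 %

Equal τ_max and T ⇒ the solid shaft needs d_s³ = d_o³(1−k⁴), so d_s = 294·(1−0.795⁴)^(1/3) = 248.0 mm.
Area ratio A_h/A_s = d_o²(1−k²)/d_s² = (1−k²)/(1−k⁴)^(2/3) = 0.5170.
Mass saving = 1 − 0.5170 = 48.3 %.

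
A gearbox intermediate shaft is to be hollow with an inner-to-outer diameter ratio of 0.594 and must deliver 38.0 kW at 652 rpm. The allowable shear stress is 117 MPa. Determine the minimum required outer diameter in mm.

30.2 mm

ω = 2π·652/60 = 68.28 rad/s, so T = P/ω = 38.0×10³ / 68.28 = 556.6 N·m.
For a hollow shaft with d_i/d_o = 0.594: τ_max = 16T/(π d_o³ (1−k⁴)), so d_o = [16T/(π τ_allow (1−k⁴))]^(1/3) = [16·556.6/(π·1.17×10^8·0.8755)]^(1/3) = 0.03025 m.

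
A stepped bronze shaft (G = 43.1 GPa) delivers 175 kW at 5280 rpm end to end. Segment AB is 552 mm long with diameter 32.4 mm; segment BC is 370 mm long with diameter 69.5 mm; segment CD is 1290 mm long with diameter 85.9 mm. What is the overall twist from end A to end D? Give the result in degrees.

2.32°

ω = 2π·5280/60 = 552.9 rad/s, so T = P/ω = 175×10³ / 552.9 = 316.5 N·m.
J_AB = π(0.0324)⁴/32 = 1.08×10^-7 m⁴; J_BC = π(0.0695)⁴/32 = 2.29×10^-6 m⁴; J_CD = π(0.0859)⁴/32 = 5.35×10^-6 m⁴.
θ = (T/G)·Σ L_i/J_i = (316.5/43.1×10⁹)·(0.552/1.08×10^-7 + 0.370/2.29×10^-6 + 1.29/5.35×10^-6) = 0.04043 rad.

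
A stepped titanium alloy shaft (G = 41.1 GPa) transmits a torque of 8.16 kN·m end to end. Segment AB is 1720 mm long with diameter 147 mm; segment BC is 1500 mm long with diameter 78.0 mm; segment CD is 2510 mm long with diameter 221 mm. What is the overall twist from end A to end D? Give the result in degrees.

J_AB = π(0.147)⁴/32 = 4.58×10^-5 m⁴; J_BC = π(0.0780)⁴/32 = 3.63×10^-6 m⁴; J_CD = π(0.221)⁴/32 = 2.34×10^-4 m⁴.
θ = (T/G)·Σ L_i/J_i = (8160/41.1×10⁹)·(1.72/4.58×10^-5 + 1.50/3.63×10^-6 + 2.51/2.34×10^-4) = 0.09153 rad.

5.24°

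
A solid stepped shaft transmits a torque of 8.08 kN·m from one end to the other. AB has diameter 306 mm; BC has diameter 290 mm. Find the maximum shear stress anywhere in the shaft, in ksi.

0.245 ksi

Under the same torque, τ_max = 16T/(πd³) is largest where d is smallest — segment BC (d = 290 mm).
τ_max = 16·8080/(π·(0.290)³) = 1.687×10^6 Pa.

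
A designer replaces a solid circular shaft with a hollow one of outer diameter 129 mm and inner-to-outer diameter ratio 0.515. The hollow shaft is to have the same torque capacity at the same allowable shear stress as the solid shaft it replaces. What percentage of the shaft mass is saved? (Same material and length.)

Equal τ_max and T ⇒ the solid shaft needs d_s³ = d_o³(1−k⁴), so d_s = 129·(1−0.515⁴)^(1/3) = 125.9 mm.
Area ratio A_h/A_s = d_o²(1−k²)/d_s² = (1−k²)/(1−k⁴)^(2/3) = 0.7714.
Mass saving = 1 − 0.7714 = 22.9 %.

22.9 %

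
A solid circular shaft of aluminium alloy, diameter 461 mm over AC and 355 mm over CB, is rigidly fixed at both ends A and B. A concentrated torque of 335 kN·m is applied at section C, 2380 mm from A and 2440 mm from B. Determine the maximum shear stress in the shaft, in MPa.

Compatibility: T_A·a/J_AC = T_B·b/J_CB with T_A + T_B = T₀.
J_AC = 4.43×10^-3 m⁴, J_CB = 1.56×10^-3 m⁴, so T_A = T₀·(J_AC/a)/((J_AC/a)+(J_CB/b)) = 249400 N·m, T_B = 85560 N·m.
τ in each portion: τ_AC = 1.30×10^7 Pa, τ_CB = 9.74×10^6 Pa; maximum is in AC.
τ_max = T_AC·r/J = 249400·0.231/4.43×10^-3 = 1.297×10^7 Pa.

13.0 MPa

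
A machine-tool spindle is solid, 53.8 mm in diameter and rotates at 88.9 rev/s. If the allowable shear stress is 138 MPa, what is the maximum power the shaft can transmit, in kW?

2360 kW

J = πd⁴/32 = π(0.0538)⁴/32 = 8.225×10^-7 m⁴.
T_max = τ_allow·J/r = 1.38×10^8 × 8.225×10^-7 / 0.0269 = 4219 N·m.
ω = 2π·88.9 = 558.6 rad/s, so P_max = T_max·ω = 2.357×10^6 W.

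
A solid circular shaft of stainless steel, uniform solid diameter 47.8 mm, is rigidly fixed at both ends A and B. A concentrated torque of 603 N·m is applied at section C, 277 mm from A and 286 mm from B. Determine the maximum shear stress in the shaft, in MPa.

With uniform GJ and both ends fixed, compatibility θ_AC = θ_CB gives T_A·a = T_B·b, together with T_A + T_B = T₀.
T_A = T₀·b/(a+b) = 603.0·286/563.0 = 306.3 N·m; T_B = 296.7 N·m.
τ in each portion: τ_AC = 1.43×10^7 Pa, τ_CB = 1.38×10^7 Pa; maximum is in AC.
τ_max = T_AC·r/J = 306.3·0.0239/5.13×10^-7 = 1.428×10^7 Pa.

14.3 MPa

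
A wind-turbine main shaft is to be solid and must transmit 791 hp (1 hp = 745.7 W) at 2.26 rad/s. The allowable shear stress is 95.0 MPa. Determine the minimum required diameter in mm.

241 mm

ω = 2.26 rad/s, so T = P/ω = 791×745.7 / 2.260 = 261000 N·m.
For a solid shaft τ_max = 16T/(πd³), so d = (16T/(π τ_allow))^(1/3) = (16·261000/(π·9.50×10^7))^(1/3) = 0.2410 m.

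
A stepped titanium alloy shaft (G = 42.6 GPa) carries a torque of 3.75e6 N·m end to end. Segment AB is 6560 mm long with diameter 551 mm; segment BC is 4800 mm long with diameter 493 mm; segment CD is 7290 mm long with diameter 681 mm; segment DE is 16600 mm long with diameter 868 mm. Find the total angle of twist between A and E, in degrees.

11.1°

J_AB = π(0.551)⁴/32 = 9.05×10^-3 m⁴; J_BC = π(0.493)⁴/32 = 5.80×10^-3 m⁴; J_CD = π(0.681)⁴/32 = 0.0211 m⁴; J_DE = π(0.868)⁴/32 = 0.0557 m⁴.
θ = (T/G)·Σ L_i/J_i = (3.750e6/42.6×10⁹)·(6.56/9.05×10^-3 + 4.80/5.80×10^-3 + 7.29/0.0211 + 16.6/0.0557) = 0.1933 rad.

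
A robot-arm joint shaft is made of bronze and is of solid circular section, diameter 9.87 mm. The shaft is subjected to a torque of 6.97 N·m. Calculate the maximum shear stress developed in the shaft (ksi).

5.35 ksi

J = πd⁴/32 = π(0.00987)⁴/32 = 9.317×10^-10 m⁴.
τ_max = T·r/J = 6.970 × 0.00493 / 9.317×10^-10 = 3.692×10^7 Pa.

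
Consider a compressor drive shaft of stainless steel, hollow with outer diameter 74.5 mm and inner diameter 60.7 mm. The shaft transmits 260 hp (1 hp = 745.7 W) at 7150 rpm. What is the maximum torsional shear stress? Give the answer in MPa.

5.70 MPa

ω = 2π·7150/60 = 748.7 rad/s, so T = P/ω = 260×745.7 / 748.7 = 258.9 N·m.
J = π(d_o⁴ − d_i⁴)/32 = π(0.0745⁴ − 0.0607⁴)/32 = 1.692×10^-6 m⁴.
τ_max = T·r/J = 258.9 × 0.0372 / 1.692×10^-6 = 5.702×10^6 Pa.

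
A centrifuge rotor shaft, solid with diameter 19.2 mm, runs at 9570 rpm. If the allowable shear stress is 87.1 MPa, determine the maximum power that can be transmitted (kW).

J = πd⁴/32 = π(0.0192)⁴/32 = 1.334×10^-8 m⁴.
T_max = τ_allow·J/r = 8.71×10^7 × 1.334×10^-8 / 0.00960 = 121.0 N·m.
ω = 2π·9570/60 = 1002 rad/s, so P_max = T_max·ω = 1.213×10^5 W.

121 kW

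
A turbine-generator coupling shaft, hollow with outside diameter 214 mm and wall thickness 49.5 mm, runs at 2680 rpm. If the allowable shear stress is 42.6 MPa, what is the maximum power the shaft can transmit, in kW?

21100 kW

J = π(d_o⁴ − d_i⁴)/32 = π(0.214⁴ − 0.115⁴)/32 = 1.887×10^-4 m⁴.
T_max = τ_allow·J/r = 4.26×10^7 × 1.887×10^-4 / 0.107 = 75140 N·m.
ω = 2π·2680/60 = 280.6 rad/s, so P_max = T_max·ω = 2.109×10^7 W.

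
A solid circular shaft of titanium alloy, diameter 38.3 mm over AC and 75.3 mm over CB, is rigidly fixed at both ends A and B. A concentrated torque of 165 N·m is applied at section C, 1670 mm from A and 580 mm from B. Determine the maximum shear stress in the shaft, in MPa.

1.92 MPa

Compatibility: T_A·a/J_AC = T_B·b/J_CB with T_A + T_B = T₀.
J_AC = 2.11×10^-7 m⁴, J_CB = 3.16×10^-6 m⁴, so T_A = T₀·(J_AC/a)/((J_AC/a)+(J_CB/b)) = 3.748 N·m, T_B = 161.3 N·m.
τ in each portion: τ_AC = 3.40×10^5 Pa, τ_CB = 1.92×10^6 Pa; maximum is in CB.
τ_max = T_CB·r/J = 161.3·0.0376/3.16×10^-6 = 1.923×10^6 Pa.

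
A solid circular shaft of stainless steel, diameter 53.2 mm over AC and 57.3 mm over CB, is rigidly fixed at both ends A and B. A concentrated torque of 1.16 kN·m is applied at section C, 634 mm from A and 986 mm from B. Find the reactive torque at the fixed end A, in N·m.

622 N·m

Compatibility: T_A·a/J_AC = T_B·b/J_CB with T_A + T_B = T₀.
J_AC = 7.86×10^-7 m⁴, J_CB = 1.06×10^-6 m⁴, so T_A = T₀·(J_AC/a)/((J_AC/a)+(J_CB/b)) = 621.9 N·m, T_B = 538.1 N·m.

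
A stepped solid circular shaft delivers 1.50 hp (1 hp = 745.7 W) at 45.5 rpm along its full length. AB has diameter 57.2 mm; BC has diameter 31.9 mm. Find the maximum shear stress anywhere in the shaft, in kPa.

36800 kPa

ω = 2π·45.5/60 = 4.765 rad/s, so T = P/ω = 1.50×745.7 / 4.765 = 234.8 N·m.
Under the same torque, τ_max = 16T/(πd³) is largest where d is smallest — segment BC (d = 31.9 mm).
τ_max = 16·234.8/(π·(0.0319)³) = 3.683×10^7 Pa.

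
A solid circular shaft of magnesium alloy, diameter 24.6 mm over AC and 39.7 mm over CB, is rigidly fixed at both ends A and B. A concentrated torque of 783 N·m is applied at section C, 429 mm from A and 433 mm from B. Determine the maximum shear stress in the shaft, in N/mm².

Compatibility: T_A·a/J_AC = T_B·b/J_CB with T_A + T_B = T₀.
J_AC = 3.60×10^-8 m⁴, J_CB = 2.44×10^-7 m⁴, so T_A = T₀·(J_AC/a)/((J_AC/a)+(J_CB/b)) = 101.4 N·m, T_B = 681.6 N·m.
τ in each portion: τ_AC = 3.47×10^7 Pa, τ_CB = 5.55×10^7 Pa; maximum is in CB.
τ_max = T_CB·r/J = 681.6·0.0199/2.44×10^-7 = 5.548×10^7 Pa.

55.5 N/mm²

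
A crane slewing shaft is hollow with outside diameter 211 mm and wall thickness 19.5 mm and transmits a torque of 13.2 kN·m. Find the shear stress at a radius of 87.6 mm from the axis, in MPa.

J = π(d_o⁴ − d_i⁴)/32 = π(0.211⁴ − 0.172⁴)/32 = 1.087×10^-4 m⁴.
Shear stress varies linearly with radius: τ = T·r/J = 13200 × 0.0876 / 1.087×10^-4 = 1.064×10^7 Pa.

10.6 MPa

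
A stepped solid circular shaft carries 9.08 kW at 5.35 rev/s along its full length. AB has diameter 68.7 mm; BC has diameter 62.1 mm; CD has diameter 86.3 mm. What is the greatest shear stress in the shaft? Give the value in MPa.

5.74 MPa

ω = 2π·5.35 = 33.62 rad/s, so T = P/ω = 9.08×10³ / 33.62 = 270.1 N·m.
Under the same torque, τ_max = 16T/(πd³) is largest where d is smallest — segment BC (d = 62.1 mm).
τ_max = 16·270.1/(π·(0.0621)³) = 5.744×10^6 Pa.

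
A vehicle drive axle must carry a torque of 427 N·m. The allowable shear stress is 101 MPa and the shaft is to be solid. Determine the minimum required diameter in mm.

For a solid shaft τ_max = 16T/(πd³), so d = (16T/(π τ_allow))^(1/3) = (16·427.0/(π·1.01×10^8))^(1/3) = 0.02782 m.

27.8 mm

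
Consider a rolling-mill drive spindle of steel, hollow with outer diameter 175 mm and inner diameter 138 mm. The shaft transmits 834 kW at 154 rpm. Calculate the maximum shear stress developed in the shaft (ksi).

ω = 2π·154/60 = 16.13 rad/s, so T = P/ω = 834×10³ / 16.13 = 51720 N·m.
J = π(d_o⁴ − d_i⁴)/32 = π(0.175⁴ − 0.138⁴)/32 = 5.647×10^-5 m⁴.
τ_max = T·r/J = 51720 × 0.0875 / 5.647×10^-5 = 8.013×10^7 Pa.

11.6 ksi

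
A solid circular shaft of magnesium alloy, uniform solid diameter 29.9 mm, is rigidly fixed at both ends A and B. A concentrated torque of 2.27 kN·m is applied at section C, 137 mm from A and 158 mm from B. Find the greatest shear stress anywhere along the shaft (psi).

With uniform GJ and both ends fixed, compatibility θ_AC = θ_CB gives T_A·a = T_B·b, together with T_A + T_B = T₀.
T_A = T₀·b/(a+b) = 2270·158/295.0 = 1216 N·m; T_B = 1054 N·m.
τ in each portion: τ_AC = 2.32×10^8 Pa, τ_CB = 2.01×10^8 Pa; maximum is in AC.
τ_max = T_AC·r/J = 1216·0.0149/7.85×10^-8 = 2.316×10^8 Pa.

33600 psi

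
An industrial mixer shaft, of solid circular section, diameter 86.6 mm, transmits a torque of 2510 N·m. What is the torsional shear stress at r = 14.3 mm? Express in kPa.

J = πd⁴/32 = π(0.0866)⁴/32 = 5.522×10^-6 m⁴.
Shear stress varies linearly with radius: τ = T·r/J = 2510 × 0.0143 / 5.522×10^-6 = 6.500×10^6 Pa.

6500 kPa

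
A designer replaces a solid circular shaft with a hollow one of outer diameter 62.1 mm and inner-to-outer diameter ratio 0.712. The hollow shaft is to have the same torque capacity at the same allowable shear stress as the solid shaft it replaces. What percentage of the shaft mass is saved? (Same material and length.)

Equal τ_max and T ⇒ the solid shaft needs d_s³ = d_o³(1−k⁴), so d_s = 62.1·(1−0.712⁴)^(1/3) = 56.25 mm.
Area ratio A_h/A_s = d_o²(1−k²)/d_s² = (1−k²)/(1−k⁴)^(2/3) = 0.6010.
Mass saving = 1 − 0.6010 = 39.9 %.

39.9 %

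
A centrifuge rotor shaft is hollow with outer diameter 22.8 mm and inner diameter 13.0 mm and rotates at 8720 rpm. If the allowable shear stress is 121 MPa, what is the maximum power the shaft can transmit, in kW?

J = π(d_o⁴ − d_i⁴)/32 = π(0.0228⁴ − 0.0130⁴)/32 = 2.373×10^-8 m⁴.
T_max = τ_allow·J/r = 1.21×10^8 × 2.373×10^-8 / 0.0114 = 251.8 N·m.
ω = 2π·8720/60 = 913.2 rad/s, so P_max = T_max·ω = 2.300×10^5 W.

230 kW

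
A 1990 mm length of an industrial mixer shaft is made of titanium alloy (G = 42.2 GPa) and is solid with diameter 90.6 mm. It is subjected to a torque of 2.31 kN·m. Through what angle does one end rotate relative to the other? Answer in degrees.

0.944°

J = πd⁴/32 = π(0.0906)⁴/32 = 6.615×10^-6 m⁴.
θ = T·L/(G·J) = 2310 × 1.99 / (42.2×10⁹ × 6.615×10^-6) = 0.01647 rad.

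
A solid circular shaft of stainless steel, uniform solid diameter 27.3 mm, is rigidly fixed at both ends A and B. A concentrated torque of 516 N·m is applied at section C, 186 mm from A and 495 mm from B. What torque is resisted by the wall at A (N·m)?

With uniform GJ and both ends fixed, compatibility θ_AC = θ_CB gives T_A·a = T_B·b, together with T_A + T_B = T₀.
T_A = T₀·b/(a+b) = 516.0·495/681.0 = 375.1 N·m; T_B = 140.9 N·m.

375 N·m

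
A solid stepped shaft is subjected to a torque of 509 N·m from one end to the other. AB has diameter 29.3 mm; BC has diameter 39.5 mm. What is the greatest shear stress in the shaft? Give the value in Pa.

1.03e8 Pa

Under the same torque, τ_max = 16T/(πd³) is largest where d is smallest — segment AB (d = 29.3 mm).
τ_max = 16·509.0/(π·(0.0293)³) = 1.031×10^8 Pa.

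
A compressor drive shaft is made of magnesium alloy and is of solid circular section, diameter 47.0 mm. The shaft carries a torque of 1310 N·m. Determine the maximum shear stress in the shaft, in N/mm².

J = πd⁴/32 = π(0.0470)⁴/32 = 4.791×10^-7 m⁴.
τ_max = T·r/J = 1310 × 0.0235 / 4.791×10^-7 = 6.426×10^7 Pa.

64.3 N/mm²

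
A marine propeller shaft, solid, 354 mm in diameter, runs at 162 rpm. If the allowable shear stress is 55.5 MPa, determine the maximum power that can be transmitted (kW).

8200 kW

J = πd⁴/32 = π(0.354)⁴/32 = 1.542×10^-3 m⁴.
T_max = τ_allow·J/r = 5.55×10^7 × 1.542×10^-3 / 0.177 = 483400 N·m.
ω = 2π·162/60 = 16.96 rad/s, so P_max = T_max·ω = 8.201×10^6 W.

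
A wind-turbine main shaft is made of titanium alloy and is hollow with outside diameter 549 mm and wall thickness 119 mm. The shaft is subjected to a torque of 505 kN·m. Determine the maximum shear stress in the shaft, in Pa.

J = π(d_o⁴ − d_i⁴)/32 = π(0.549⁴ − 0.311⁴)/32 = 8.000×10^-3 m⁴.
τ_max = T·r/J = 505000 × 0.275 / 8.000×10^-3 = 1.733×10^7 Pa.

1.73e7 Pa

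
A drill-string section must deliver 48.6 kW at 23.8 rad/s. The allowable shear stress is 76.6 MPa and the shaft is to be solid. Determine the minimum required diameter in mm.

51.4 mm

ω = 23.8 rad/s, so T = P/ω = 48.6×10³ / 23.80 = 2042 N·m.
For a solid shaft τ_max = 16T/(πd³), so d = (16T/(π τ_allow))^(1/3) = (16·2042/(π·7.66×10^7))^(1/3) = 0.05140 m.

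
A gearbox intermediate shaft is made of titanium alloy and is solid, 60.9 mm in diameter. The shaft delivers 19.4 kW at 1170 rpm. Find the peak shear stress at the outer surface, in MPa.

ω = 2π·1170/60 = 122.5 rad/s, so T = P/ω = 19.4×10³ / 122.5 = 158.3 N·m.
J = πd⁴/32 = π(0.0609)⁴/32 = 1.350×10^-6 m⁴.
τ_max = T·r/J = 158.3 × 0.0304 / 1.350×10^-6 = 3.570×10^6 Pa.

3.57 MPa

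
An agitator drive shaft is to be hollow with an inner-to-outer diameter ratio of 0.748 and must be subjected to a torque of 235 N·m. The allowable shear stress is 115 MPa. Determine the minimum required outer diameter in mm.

24.7 mm

For a hollow shaft with d_i/d_o = 0.748: τ_max = 16T/(π d_o³ (1−k⁴)), so d_o = [16T/(π τ_allow (1−k⁴))]^(1/3) = [16·235.0/(π·1.15×10^8·0.6870)]^(1/3) = 0.02474 m.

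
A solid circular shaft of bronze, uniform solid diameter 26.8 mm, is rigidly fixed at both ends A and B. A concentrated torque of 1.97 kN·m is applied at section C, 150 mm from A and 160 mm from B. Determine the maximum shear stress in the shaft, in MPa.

269 MPa

With uniform GJ and both ends fixed, compatibility θ_AC = θ_CB gives T_A·a = T_B·b, together with T_A + T_B = T₀.
T_A = T₀·b/(a+b) = 1970·160/310.0 = 1017 N·m; T_B = 953.2 N·m.
τ in each portion: τ_AC = 2.69×10^8 Pa, τ_CB = 2.52×10^8 Pa; maximum is in AC.
τ_max = T_AC·r/J = 1017·0.0134/5.06×10^-8 = 2.690×10^8 Pa.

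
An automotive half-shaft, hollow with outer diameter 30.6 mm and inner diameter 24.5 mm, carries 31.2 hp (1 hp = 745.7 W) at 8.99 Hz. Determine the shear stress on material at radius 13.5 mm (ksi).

ω = 2π·8.99 = 56.49 rad/s, so T = P/ω = 31.2×745.7 / 56.49 = 411.9 N·m.
J = π(d_o⁴ − d_i⁴)/32 = π(0.0306⁴ − 0.0245⁴)/32 = 5.070×10^-8 m⁴.
Shear stress varies linearly with radius: τ = T·r/J = 411.9 × 0.0135 / 5.070×10^-8 = 1.097×10^8 Pa.

15.9 ksi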